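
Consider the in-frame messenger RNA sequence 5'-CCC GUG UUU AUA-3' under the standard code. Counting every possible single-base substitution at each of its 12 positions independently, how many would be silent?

9

Codon 1 (CCC, Pro): 3 synonymous substitutions.
Codon 2 (GUG, Val): 3 synonymous substitutions.
Codon 3 (UUU, Phe): 1 synonymous substitution.
Codon 4 (AUA, Ile): 2 synonymous substitutions.
Total: 3 + 3 + 1 + 2 = 9.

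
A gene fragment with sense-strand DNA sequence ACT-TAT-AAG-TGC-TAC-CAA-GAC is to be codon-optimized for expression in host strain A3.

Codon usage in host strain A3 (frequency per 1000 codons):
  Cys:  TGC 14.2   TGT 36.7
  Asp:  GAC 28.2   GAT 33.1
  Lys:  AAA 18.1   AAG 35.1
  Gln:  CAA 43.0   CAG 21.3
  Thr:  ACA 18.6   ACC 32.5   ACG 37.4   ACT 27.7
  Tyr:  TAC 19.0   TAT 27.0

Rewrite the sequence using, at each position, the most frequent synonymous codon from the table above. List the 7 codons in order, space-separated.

Codon 1 (Thr): best is ACG at 37.4.
Codon 2 (Tyr): best is TAT at 27.0.
Codon 3 (Lys): best is AAG at 35.1.
Codon 4 (Cys): best is TGT at 36.7.
Codon 5 (Tyr): best is TAT at 27.0.
Codon 6 (Gln): best is CAA at 43.0.
Codon 7 (Asp): best is GAT at 33.1.

ACG TAT AAG TGT TAT CAA GAT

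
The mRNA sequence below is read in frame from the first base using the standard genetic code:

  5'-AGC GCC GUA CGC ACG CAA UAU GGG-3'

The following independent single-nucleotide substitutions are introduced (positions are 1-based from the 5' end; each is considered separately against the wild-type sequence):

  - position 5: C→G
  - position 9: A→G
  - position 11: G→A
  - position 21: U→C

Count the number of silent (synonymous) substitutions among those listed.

Codon 2: GCC (Ala) → GGC (Gly) — missense.
Codon 3: GUA (Val) → GUG (Val) — synonymous.
Codon 4: CGC (Arg) → CAC (His) — missense.
Codon 7: UAU (Tyr) → UAC (Tyr) — synonymous.
Synonymous: 2 of 4.

2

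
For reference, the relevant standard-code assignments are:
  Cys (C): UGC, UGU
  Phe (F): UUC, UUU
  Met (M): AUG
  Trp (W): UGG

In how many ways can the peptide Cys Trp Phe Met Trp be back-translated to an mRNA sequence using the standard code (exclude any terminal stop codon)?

4

Cys: 2 codons.
Trp: 1 codon.
Phe: 2 codons.
Met: 1 codon.
Trp: 1 codon.
2 × 1 × 2 × 1 × 1 = 4.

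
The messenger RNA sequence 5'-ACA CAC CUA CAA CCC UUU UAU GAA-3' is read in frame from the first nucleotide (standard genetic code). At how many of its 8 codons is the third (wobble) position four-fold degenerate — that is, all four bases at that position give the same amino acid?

3

Codon 1 ACA (Thr): third position 4-fold.
Codon 2 CAC (His): third position 2-fold.
Codon 3 CUA (Leu): third position 4-fold.
Codon 4 CAA (Gln): third position 2-fold.
Codon 5 CCC (Pro): third position 4-fold.
Codon 6 UUU (Phe): third position 2-fold.
Codon 7 UAU (Tyr): third position 2-fold.
Codon 8 GAA (Glu): third position 2-fold.
Four-fold degenerate third positions: 3.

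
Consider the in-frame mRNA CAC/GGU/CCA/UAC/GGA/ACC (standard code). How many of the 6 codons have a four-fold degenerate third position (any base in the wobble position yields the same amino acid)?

4

Codon 1 CAC (His): third position 2-fold.
Codon 2 GGU (Gly): third position 4-fold.
Codon 3 CCA (Pro): third position 4-fold.
Codon 4 UAC (Tyr): third position 2-fold.
Codon 5 GGA (Gly): third position 4-fold.
Codon 6 ACC (Thr): third position 4-fold.
Four-fold degenerate third positions: 4.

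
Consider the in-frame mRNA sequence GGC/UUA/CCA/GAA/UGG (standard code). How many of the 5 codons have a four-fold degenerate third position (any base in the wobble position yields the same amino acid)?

Codon 1 GGC (Gly): third position 4-fold.
Codon 2 UUA (Leu): third position 2-fold.
Codon 3 CCA (Pro): third position 4-fold.
Codon 4 GAA (Glu): third position 2-fold.
Codon 5 UGG (Trp): third position 1-fold.
Four-fold degenerate third positions: 2.

2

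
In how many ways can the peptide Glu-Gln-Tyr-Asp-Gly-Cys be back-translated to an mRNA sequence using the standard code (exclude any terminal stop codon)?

128

Glu: 2 codons.
Gln: 2 codons.
Tyr: 2 codons.
Asp: 2 codons.
Gly: 4 codons.
Cys: 2 codons.
2 × 2 × 2 × 2 × 4 × 2 = 128.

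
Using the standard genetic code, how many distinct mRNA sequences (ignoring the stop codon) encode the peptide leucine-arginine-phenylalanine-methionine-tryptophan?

72

Leu: 6 codons.
Arg: 6 codons.
Phe: 2 codons.
Met: 1 codon.
Trp: 1 codon.
6 × 6 × 2 × 1 × 1 = 72.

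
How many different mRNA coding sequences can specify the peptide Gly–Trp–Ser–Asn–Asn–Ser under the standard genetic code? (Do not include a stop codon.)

Gly: 4 codons.
Trp: 1 codon.
Ser: 6 codons.
Asn: 2 codons.
Asn: 2 codons.
Ser: 6 codons.
4 × 1 × 6 × 2 × 2 × 6 = 576.

576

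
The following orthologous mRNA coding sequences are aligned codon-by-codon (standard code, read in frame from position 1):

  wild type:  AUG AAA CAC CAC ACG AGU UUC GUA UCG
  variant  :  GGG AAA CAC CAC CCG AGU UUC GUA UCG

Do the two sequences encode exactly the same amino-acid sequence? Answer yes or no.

Codon 1: AUG Met / GGG Gly — nonsynonymous.
Codon 2: AAA Lys / AAA Lys — identical.
Codon 3: CAC His / CAC His — identical.
Codon 4: CAC His / CAC His — identical.
Codon 5: ACG Thr / CCG Pro — nonsynonymous.
Codon 6: AGU Ser / AGU Ser — identical.
Codon 7: UUC Phe / UUC Phe — identical.
Codon 8: GUA Val / GUA Val — identical.
Codon 9: UCG Ser / UCG Ser — identical.
Nonsynonymous differences: 2 → different protein.

no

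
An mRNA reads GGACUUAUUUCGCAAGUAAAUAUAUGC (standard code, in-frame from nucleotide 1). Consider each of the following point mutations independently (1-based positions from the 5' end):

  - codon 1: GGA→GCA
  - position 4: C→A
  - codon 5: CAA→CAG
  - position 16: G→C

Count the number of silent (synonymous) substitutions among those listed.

Codon 1: GGA (Gly) → GCA (Ala) — missense.
Codon 2: CUU (Leu) → AUU (Ile) — missense.
Codon 5: CAA (Gln) → CAG (Gln) — synonymous.
Codon 6: GUA (Val) → CUA (Leu) — missense.
Synonymous: 1 of 4.

1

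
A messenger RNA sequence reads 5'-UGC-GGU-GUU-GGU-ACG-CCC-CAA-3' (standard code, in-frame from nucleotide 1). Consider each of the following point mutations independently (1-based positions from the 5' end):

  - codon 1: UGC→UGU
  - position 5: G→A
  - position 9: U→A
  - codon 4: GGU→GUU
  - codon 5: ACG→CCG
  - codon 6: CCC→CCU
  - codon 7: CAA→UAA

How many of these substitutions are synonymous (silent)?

Codon 1: UGC (Cys) → UGU (Cys) — synonymous.
Codon 2: GGU (Gly) → GAU (Asp) — missense.
Codon 3: GUU (Val) → GUA (Val) — synonymous.
Codon 4: GGU (Gly) → GUU (Val) — missense.
Codon 5: ACG (Thr) → CCG (Pro) — missense.
Codon 6: CCC (Pro) → CCU (Pro) — synonymous.
Codon 7: CAA (Gln) → UAA (Stop) — nonsense.
Synonymous: 3 of 7.

3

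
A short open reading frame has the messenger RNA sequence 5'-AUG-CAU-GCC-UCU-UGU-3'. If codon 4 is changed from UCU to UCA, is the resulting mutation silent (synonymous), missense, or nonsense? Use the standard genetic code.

silent

Position 12 falls in codon 4: UCU → Ser.
After the substitution the codon is UCA → Ser.
Both encode Ser, so the change is synonymous.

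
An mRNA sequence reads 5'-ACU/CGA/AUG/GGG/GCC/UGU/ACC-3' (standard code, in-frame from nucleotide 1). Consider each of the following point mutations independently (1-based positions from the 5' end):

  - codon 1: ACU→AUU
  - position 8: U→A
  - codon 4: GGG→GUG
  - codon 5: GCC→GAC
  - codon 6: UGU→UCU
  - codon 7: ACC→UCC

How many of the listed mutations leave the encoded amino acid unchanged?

Codon 1: ACU (Thr) → AUU (Ile) — missense.
Codon 3: AUG (Met) → AAG (Lys) — missense.
Codon 4: GGG (Gly) → GUG (Val) — missense.
Codon 5: GCC (Ala) → GAC (Asp) — missense.
Codon 6: UGU (Cys) → UCU (Ser) — missense.
Codon 7: ACC (Thr) → UCC (Ser) — missense.
Synonymous: 0 of 6.

0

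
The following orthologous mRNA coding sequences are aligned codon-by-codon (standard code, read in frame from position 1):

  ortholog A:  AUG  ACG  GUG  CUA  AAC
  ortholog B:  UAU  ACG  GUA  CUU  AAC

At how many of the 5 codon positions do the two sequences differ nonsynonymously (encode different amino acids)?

1

Codon 1: AUG Met / UAU Tyr — nonsynonymous.
Codon 2: ACG Thr / ACG Thr — identical.
Codon 3: GUG Val / GUA Val — synonymous.
Codon 4: CUA Leu / CUU Leu — synonymous.
Codon 5: AAC Asn / AAC Asn — identical.
Nonsynonymous differences: 1.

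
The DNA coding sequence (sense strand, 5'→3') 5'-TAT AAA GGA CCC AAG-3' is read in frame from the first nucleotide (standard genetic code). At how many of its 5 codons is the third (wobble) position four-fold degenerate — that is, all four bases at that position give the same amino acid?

Codon 1 TAT (Tyr): third position 2-fold.
Codon 2 AAA (Lys): third position 2-fold.
Codon 3 GGA (Gly): third position 4-fold.
Codon 4 CCC (Pro): third position 4-fold.
Codon 5 AAG (Lys): third position 2-fold.
Four-fold degenerate third positions: 2.

2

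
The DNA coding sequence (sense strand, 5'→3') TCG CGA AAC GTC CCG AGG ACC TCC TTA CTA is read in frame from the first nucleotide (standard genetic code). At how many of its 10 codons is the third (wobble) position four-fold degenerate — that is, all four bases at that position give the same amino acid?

7

Codon 1 TCG (Ser): third position 4-fold.
Codon 2 CGA (Arg): third position 4-fold.
Codon 3 AAC (Asn): third position 2-fold.
Codon 4 GTC (Val): third position 4-fold.
Codon 5 CCG (Pro): third position 4-fold.
Codon 6 AGG (Arg): third position 2-fold.
Codon 7 ACC (Thr): third position 4-fold.
Codon 8 TCC (Ser): third position 4-fold.
Codon 9 TTA (Leu): third position 2-fold.
Codon 10 CTA (Leu): third position 4-fold.
Four-fold degenerate third positions: 7.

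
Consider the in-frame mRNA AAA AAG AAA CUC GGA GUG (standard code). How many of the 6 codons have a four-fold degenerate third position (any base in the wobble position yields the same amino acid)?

3

Codon 1 AAA (Lys): third position 2-fold.
Codon 2 AAG (Lys): third position 2-fold.
Codon 3 AAA (Lys): third position 2-fold.
Codon 4 CUC (Leu): third position 4-fold.
Codon 5 GGA (Gly): third position 4-fold.
Codon 6 GUG (Val): third position 4-fold.
Four-fold degenerate third positions: 3.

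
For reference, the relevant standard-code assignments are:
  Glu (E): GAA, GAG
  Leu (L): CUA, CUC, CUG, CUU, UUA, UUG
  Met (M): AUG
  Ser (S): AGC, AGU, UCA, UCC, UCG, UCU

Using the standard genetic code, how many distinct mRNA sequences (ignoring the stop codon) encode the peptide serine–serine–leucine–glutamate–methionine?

Ser: 6 codons.
Ser: 6 codons.
Leu: 6 codons.
Glu: 2 codons.
Met: 1 codon.
6 × 6 × 6 × 2 × 1 = 432.

432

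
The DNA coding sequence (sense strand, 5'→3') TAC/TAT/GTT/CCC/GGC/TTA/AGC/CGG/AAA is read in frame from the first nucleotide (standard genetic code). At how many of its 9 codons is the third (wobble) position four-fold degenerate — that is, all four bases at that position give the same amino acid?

Codon 1 TAC (Tyr): third position 2-fold.
Codon 2 TAT (Tyr): third position 2-fold.
Codon 3 GTT (Val): third position 4-fold.
Codon 4 CCC (Pro): third position 4-fold.
Codon 5 GGC (Gly): third position 4-fold.
Codon 6 TTA (Leu): third position 2-fold.
Codon 7 AGC (Ser): third position 2-fold.
Codon 8 CGG (Arg): third position 4-fold.
Codon 9 AAA (Lys): third position 2-fold.
Four-fold degenerate third positions: 4.

4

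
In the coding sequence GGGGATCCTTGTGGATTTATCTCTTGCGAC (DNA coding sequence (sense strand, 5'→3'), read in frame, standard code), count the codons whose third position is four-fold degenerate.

4

Codon 1 GGG (Gly): third position 4-fold.
Codon 2 GAT (Asp): third position 2-fold.
Codon 3 CCT (Pro): third position 4-fold.
Codon 4 TGT (Cys): third position 2-fold.
Codon 5 GGA (Gly): third position 4-fold.
Codon 6 TTT (Phe): third position 2-fold.
Codon 7 ATC (Ile): third position 3-fold.
Codon 8 TCT (Ser): third position 4-fold.
Codon 9 TGC (Cys): third position 2-fold.
Codon 10 GAC (Asp): third position 2-fold.
Four-fold degenerate third positions: 4.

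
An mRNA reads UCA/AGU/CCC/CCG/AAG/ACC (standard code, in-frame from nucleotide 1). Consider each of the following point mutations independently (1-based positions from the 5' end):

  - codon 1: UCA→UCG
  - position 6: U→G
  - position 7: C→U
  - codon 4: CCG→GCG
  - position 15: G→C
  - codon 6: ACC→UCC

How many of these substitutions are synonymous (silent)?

1

Codon 1: UCA (Ser) → UCG (Ser) — synonymous.
Codon 2: AGU (Ser) → AGG (Arg) — missense.
Codon 3: CCC (Pro) → UCC (Ser) — missense.
Codon 4: CCG (Pro) → GCG (Ala) — missense.
Codon 5: AAG (Lys) → AAC (Asn) — missense.
Codon 6: ACC (Thr) → UCC (Ser) — missense.
Synonymous: 1 of 6.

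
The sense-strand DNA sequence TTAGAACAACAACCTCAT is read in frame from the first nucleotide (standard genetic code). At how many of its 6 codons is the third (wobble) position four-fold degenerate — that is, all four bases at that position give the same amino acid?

1

Codon 1 TTA (Leu): third position 2-fold.
Codon 2 GAA (Glu): third position 2-fold.
Codon 3 CAA (Gln): third position 2-fold.
Codon 4 CAA (Gln): third position 2-fold.
Codon 5 CCT (Pro): third position 4-fold.
Codon 6 CAT (His): third position 2-fold.
Four-fold degenerate third positions: 1.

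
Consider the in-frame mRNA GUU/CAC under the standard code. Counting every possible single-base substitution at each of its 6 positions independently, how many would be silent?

Codon 1 (GUU, Val): 3 synonymous substitutions.
Codon 2 (CAC, His): 1 synonymous substitution.
Total: 3 + 1 = 4.

4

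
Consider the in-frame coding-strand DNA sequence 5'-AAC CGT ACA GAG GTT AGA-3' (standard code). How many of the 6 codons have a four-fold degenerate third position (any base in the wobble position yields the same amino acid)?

3

Codon 1 AAC (Asn): third position 2-fold.
Codon 2 CGT (Arg): third position 4-fold.
Codon 3 ACA (Thr): third position 4-fold.
Codon 4 GAG (Glu): third position 2-fold.
Codon 5 GTT (Val): third position 4-fold.
Codon 6 AGA (Arg): third position 2-fold.
Four-fold degenerate third positions: 3.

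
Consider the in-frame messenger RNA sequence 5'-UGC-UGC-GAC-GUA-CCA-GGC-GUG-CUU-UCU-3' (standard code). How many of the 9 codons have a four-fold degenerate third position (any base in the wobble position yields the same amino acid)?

Codon 1 UGC (Cys): third position 2-fold.
Codon 2 UGC (Cys): third position 2-fold.
Codon 3 GAC (Asp): third position 2-fold.
Codon 4 GUA (Val): third position 4-fold.
Codon 5 CCA (Pro): third position 4-fold.
Codon 6 GGC (Gly): third position 4-fold.
Codon 7 GUG (Val): third position 4-fold.
Codon 8 CUU (Leu): third position 4-fold.
Codon 9 UCU (Ser): third position 4-fold.
Four-fold degenerate third positions: 6.

6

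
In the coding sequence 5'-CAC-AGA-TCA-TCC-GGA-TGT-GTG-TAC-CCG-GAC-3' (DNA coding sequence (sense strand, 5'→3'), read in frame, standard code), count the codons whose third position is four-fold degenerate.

5

Codon 1 CAC (His): third position 2-fold.
Codon 2 AGA (Arg): third position 2-fold.
Codon 3 TCA (Ser): third position 4-fold.
Codon 4 TCC (Ser): third position 4-fold.
Codon 5 GGA (Gly): third position 4-fold.
Codon 6 TGT (Cys): third position 2-fold.
Codon 7 GTG (Val): third position 4-fold.
Codon 8 TAC (Tyr): third position 2-fold.
Codon 9 CCG (Pro): third position 4-fold.
Codon 10 GAC (Asp): third position 2-fold.
Four-fold degenerate third positions: 5.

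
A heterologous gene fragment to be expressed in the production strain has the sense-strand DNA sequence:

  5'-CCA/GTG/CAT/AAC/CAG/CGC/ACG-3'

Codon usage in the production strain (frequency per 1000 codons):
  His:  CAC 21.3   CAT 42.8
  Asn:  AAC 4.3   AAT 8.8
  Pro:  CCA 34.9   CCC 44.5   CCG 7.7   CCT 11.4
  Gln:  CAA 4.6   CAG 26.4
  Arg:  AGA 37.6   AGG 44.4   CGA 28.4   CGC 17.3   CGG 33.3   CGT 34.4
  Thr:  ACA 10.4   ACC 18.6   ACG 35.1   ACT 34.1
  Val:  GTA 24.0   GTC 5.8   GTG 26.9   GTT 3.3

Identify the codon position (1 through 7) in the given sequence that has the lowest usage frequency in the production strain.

Codon 1 CCA (Pro): 34.9 per 1000.
Codon 2 GTG (Val): 26.9 per 1000.
Codon 3 CAT (His): 42.8 per 1000.
Codon 4 AAC (Asn): 4.3 per 1000.
Codon 5 CAG (Gln): 26.4 per 1000.
Codon 6 CGC (Arg): 17.3 per 1000.
Codon 7 ACG (Thr): 35.1 per 1000.
Lowest frequency is 4.3 at codon 4.

4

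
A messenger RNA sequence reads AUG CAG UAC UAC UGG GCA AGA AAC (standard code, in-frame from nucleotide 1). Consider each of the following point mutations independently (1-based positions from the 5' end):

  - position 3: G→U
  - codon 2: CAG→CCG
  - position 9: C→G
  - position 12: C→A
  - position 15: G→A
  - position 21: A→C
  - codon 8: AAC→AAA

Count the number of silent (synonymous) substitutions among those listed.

0

Codon 1: AUG (Met) → AUU (Ile) — missense.
Codon 2: CAG (Gln) → CCG (Pro) — missense.
Codon 3: UAC (Tyr) → UAG (Stop) — nonsense.
Codon 4: UAC (Tyr) → UAA (Stop) — nonsense.
Codon 5: UGG (Trp) → UGA (Stop) — nonsense.
Codon 7: AGA (Arg) → AGC (Ser) — missense.
Codon 8: AAC (Asn) → AAA (Lys) — missense.
Synonymous: 0 of 7.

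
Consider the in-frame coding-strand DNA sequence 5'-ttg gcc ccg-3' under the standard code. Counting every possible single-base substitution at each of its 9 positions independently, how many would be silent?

Codon 1 (TTG, Leu): 2 synonymous substitutions.
Codon 2 (GCC, Ala): 3 synonymous substitutions.
Codon 3 (CCG, Pro): 3 synonymous substitutions.
Total: 2 + 3 + 3 = 8.

8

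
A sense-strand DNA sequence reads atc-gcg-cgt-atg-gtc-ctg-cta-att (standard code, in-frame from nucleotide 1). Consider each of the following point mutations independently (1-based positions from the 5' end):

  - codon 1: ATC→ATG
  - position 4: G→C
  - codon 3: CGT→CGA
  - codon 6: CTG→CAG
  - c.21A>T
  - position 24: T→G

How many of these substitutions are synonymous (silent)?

2

Codon 1: ATC (Ile) → ATG (Met) — missense.
Codon 2: GCG (Ala) → CCG (Pro) — missense.
Codon 3: CGT (Arg) → CGA (Arg) — synonymous.
Codon 6: CTG (Leu) → CAG (Gln) — missense.
Codon 7: CTA (Leu) → CTT (Leu) — synonymous.
Codon 8: ATT (Ile) → ATG (Met) — missense.
Synonymous: 2 of 6.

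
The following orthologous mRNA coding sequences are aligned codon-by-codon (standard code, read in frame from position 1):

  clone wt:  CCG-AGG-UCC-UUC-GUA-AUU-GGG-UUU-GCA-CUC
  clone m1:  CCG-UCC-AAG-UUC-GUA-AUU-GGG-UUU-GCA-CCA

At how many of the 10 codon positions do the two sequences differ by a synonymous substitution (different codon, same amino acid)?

0

Codon 1: CCG Pro / CCG Pro — identical.
Codon 2: AGG Arg / UCC Ser — nonsynonymous.
Codon 3: UCC Ser / AAG Lys — nonsynonymous.
Codon 4: UUC Phe / UUC Phe — identical.
Codon 5: GUA Val / GUA Val — identical.
Codon 6: AUU Ile / AUU Ile — identical.
Codon 7: GGG Gly / GGG Gly — identical.
Codon 8: UUU Phe / UUU Phe — identical.
Codon 9: GCA Ala / GCA Ala — identical.
Codon 10: CUC Leu / CCA Pro — nonsynonymous.
Synonymous differences: 0.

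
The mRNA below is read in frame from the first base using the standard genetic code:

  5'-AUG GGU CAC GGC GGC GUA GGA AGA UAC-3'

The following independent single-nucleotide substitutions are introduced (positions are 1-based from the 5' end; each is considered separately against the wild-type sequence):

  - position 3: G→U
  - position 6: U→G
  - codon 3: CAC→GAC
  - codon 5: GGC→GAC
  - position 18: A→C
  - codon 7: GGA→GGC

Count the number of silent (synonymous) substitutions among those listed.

3

Codon 1: AUG (Met) → AUU (Ile) — missense.
Codon 2: GGU (Gly) → GGG (Gly) — synonymous.
Codon 3: CAC (His) → GAC (Asp) — missense.
Codon 5: GGC (Gly) → GAC (Asp) — missense.
Codon 6: GUA (Val) → GUC (Val) — synonymous.
Codon 7: GGA (Gly) → GGC (Gly) — synonymous.
Synonymous: 3 of 6.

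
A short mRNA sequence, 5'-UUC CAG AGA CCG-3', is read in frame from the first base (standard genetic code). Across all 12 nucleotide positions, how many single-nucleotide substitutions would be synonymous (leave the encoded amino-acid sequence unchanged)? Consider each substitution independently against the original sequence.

7

Codon 1 (UUC, Phe): 1 synonymous substitution.
Codon 2 (CAG, Gln): 1 synonymous substitution.
Codon 3 (AGA, Arg): 2 synonymous substitutions.
Codon 4 (CCG, Pro): 3 synonymous substitutions.
Total: 1 + 1 + 2 + 3 = 7.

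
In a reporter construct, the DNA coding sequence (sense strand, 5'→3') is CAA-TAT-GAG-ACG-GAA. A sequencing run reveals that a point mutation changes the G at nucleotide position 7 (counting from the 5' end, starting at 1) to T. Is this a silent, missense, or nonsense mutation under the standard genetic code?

Position 7 falls in codon 3: GAG → Glu.
After the substitution the codon is TAG → Stop.
The new codon is a stop codon, so this is a nonsense mutation.

nonsense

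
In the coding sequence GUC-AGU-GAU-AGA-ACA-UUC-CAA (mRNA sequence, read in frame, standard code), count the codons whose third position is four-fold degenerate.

2

Codon 1 GUC (Val): third position 4-fold.
Codon 2 AGU (Ser): third position 2-fold.
Codon 3 GAU (Asp): third position 2-fold.
Codon 4 AGA (Arg): third position 2-fold.
Codon 5 ACA (Thr): third position 4-fold.
Codon 6 UUC (Phe): third position 2-fold.
Codon 7 CAA (Gln): third position 2-fold.
Four-fold degenerate third positions: 2.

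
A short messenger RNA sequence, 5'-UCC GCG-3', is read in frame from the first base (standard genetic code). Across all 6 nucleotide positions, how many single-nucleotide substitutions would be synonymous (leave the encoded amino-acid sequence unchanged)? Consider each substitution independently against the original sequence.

6

Codon 1 (UCC, Ser): 3 synonymous substitutions.
Codon 2 (GCG, Ala): 3 synonymous substitutions.
Total: 3 + 3 = 6.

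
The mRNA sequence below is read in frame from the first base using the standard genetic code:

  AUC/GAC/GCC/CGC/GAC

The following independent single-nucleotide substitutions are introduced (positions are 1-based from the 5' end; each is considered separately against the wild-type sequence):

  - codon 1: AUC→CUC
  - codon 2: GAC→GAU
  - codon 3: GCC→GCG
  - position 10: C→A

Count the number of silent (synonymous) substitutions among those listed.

2

Codon 1: AUC (Ile) → CUC (Leu) — missense.
Codon 2: GAC (Asp) → GAU (Asp) — synonymous.
Codon 3: GCC (Ala) → GCG (Ala) — synonymous.
Codon 4: CGC (Arg) → AGC (Ser) — missense.
Synonymous: 2 of 4.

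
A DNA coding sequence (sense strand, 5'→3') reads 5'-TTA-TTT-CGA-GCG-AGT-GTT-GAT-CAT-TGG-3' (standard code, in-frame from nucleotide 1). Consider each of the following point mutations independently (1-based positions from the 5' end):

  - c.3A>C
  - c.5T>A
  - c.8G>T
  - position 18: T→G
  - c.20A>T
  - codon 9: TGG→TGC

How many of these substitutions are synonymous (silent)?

Codon 1: TTA (Leu) → TTC (Phe) — missense.
Codon 2: TTT (Phe) → TAT (Tyr) — missense.
Codon 3: CGA (Arg) → CTA (Leu) — missense.
Codon 6: GTT (Val) → GTG (Val) — synonymous.
Codon 7: GAT (Asp) → GTT (Val) — missense.
Codon 9: TGG (Trp) → TGC (Cys) — missense.
Synonymous: 1 of 6.

1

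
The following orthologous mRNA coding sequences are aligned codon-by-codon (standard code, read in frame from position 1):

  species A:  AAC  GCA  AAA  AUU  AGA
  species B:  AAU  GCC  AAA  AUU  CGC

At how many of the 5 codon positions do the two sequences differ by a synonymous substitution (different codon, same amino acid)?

3

Codon 1: AAC Asn / AAU Asn — synonymous.
Codon 2: GCA Ala / GCC Ala — synonymous.
Codon 3: AAA Lys / AAA Lys — identical.
Codon 4: AUU Ile / AUU Ile — identical.
Codon 5: AGA Arg / CGC Arg — synonymous.
Synonymous differences: 3.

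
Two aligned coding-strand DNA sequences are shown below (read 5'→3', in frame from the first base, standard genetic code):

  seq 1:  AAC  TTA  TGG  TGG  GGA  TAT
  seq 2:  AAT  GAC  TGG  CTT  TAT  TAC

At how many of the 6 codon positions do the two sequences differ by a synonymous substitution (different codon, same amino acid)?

Codon 1: AAC Asn / AAT Asn — synonymous.
Codon 2: TTA Leu / GAC Asp — nonsynonymous.
Codon 3: TGG Trp / TGG Trp — identical.
Codon 4: TGG Trp / CTT Leu — nonsynonymous.
Codon 5: GGA Gly / TAT Tyr — nonsynonymous.
Codon 6: TAT Tyr / TAC Tyr — synonymous.
Synonymous differences: 2.

2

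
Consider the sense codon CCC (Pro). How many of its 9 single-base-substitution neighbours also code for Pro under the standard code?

Position 1: none → 0 synonymous.
Position 2: none → 0 synonymous.
Position 3: CCT, CCA, CCG → 3 synonymous.
Total: 0 + 0 + 3 = 3.

3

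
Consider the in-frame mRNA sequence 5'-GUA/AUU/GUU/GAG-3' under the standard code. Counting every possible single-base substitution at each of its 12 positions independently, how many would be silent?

9

Codon 1 (GUA, Val): 3 synonymous substitutions.
Codon 2 (AUU, Ile): 2 synonymous substitutions.
Codon 3 (GUU, Val): 3 synonymous substitutions.
Codon 4 (GAG, Glu): 1 synonymous substitution.
Total: 3 + 2 + 3 + 1 = 9.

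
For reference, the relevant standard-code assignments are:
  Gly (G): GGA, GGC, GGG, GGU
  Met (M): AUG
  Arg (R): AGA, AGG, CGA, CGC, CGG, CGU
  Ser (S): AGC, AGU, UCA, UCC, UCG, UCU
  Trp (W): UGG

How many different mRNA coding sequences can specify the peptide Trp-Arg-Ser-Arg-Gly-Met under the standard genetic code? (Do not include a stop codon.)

Trp: 1 codon.
Arg: 6 codons.
Ser: 6 codons.
Arg: 6 codons.
Gly: 4 codons.
Met: 1 codon.
1 × 6 × 6 × 6 × 4 × 1 = 864.

864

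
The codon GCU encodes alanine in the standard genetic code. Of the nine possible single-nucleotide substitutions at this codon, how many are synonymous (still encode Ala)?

Position 1: none → 0 synonymous.
Position 2: none → 0 synonymous.
Position 3: GCC, GCA, GCG → 3 synonymous.
Total: 0 + 0 + 3 = 3.

3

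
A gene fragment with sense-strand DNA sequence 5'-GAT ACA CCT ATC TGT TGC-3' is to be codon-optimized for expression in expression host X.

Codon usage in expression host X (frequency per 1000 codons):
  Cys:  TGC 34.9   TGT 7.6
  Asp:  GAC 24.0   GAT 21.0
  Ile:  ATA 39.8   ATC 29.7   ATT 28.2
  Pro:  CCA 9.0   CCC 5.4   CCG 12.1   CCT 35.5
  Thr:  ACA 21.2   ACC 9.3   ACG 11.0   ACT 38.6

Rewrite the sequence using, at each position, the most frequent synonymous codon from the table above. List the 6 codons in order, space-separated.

Codon 1 (Asp): best is GAC at 24.0.
Codon 2 (Thr): best is ACT at 38.6.
Codon 3 (Pro): best is CCT at 35.5.
Codon 4 (Ile): best is ATA at 39.8.
Codon 5 (Cys): best is TGC at 34.9.
Codon 6 (Cys): best is TGC at 34.9.

GAC ACT CCT ATA TGC TGC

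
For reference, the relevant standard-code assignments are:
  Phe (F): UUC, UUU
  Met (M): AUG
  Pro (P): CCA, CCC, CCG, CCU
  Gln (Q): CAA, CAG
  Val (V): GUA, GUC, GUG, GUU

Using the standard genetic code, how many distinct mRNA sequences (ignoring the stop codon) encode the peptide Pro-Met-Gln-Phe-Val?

64

Pro: 4 codons.
Met: 1 codon.
Gln: 2 codons.
Phe: 2 codons.
Val: 4 codons.
4 × 1 × 2 × 2 × 4 = 64.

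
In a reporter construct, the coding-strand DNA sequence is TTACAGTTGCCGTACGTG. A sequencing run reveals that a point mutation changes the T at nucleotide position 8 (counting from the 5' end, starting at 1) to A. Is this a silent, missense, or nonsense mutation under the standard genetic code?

nonsense

Position 8 falls in codon 3: TTG → Leu.
After the substitution the codon is TAG → Stop.
The new codon is a stop codon, so this is a nonsense mutation.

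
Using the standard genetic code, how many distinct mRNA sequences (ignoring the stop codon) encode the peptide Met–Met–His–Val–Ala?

Met: 1 codon.
Met: 1 codon.
His: 2 codons.
Val: 4 codons.
Ala: 4 codons.
1 × 1 × 2 × 4 × 4 = 32.

32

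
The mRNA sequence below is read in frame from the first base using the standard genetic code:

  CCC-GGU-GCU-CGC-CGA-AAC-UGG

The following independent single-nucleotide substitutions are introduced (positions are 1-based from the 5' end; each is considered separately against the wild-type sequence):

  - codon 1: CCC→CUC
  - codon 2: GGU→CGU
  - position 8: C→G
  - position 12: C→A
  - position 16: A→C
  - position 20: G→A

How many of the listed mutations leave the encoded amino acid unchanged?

Codon 1: CCC (Pro) → CUC (Leu) — missense.
Codon 2: GGU (Gly) → CGU (Arg) — missense.
Codon 3: GCU (Ala) → GGU (Gly) — missense.
Codon 4: CGC (Arg) → CGA (Arg) — synonymous.
Codon 6: AAC (Asn) → CAC (His) — missense.
Codon 7: UGG (Trp) → UAG (Stop) — nonsense.
Synonymous: 1 of 6.

1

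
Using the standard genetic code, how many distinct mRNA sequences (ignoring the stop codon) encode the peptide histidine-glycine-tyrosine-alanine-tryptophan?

64

His: 2 codons.
Gly: 4 codons.
Tyr: 2 codons.
Ala: 4 codons.
Trp: 1 codon.
2 × 4 × 2 × 4 × 1 = 64.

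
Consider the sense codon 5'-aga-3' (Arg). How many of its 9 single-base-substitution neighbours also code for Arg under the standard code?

2

Position 1: CGA → 1 synonymous.
Position 2: none → 0 synonymous.
Position 3: AGG → 1 synonymous.
Total: 1 + 0 + 1 = 2.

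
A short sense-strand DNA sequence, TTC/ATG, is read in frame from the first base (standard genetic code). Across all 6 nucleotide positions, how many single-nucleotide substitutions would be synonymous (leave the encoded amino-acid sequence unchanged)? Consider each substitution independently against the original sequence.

Codon 1 (TTC, Phe): 1 synonymous substitution.
Codon 2 (ATG, Met): 0 synonymous substitutions.
Total: 1 + 0 = 1.

1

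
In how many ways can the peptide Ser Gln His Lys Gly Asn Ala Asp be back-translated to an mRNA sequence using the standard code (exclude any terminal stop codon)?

3072

Ser: 6 codons.
Gln: 2 codons.
His: 2 codons.
Lys: 2 codons.
Gly: 4 codons.
Asn: 2 codons.
Ala: 4 codons.
Asp: 2 codons.
6 × 2 × 2 × 2 × 4 × 2 × 4 × 2 = 3072.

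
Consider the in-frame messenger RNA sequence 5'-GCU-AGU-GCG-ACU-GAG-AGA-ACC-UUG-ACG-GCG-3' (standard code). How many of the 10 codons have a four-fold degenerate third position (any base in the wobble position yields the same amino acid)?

Codon 1 GCU (Ala): third position 4-fold.
Codon 2 AGU (Ser): third position 2-fold.
Codon 3 GCG (Ala): third position 4-fold.
Codon 4 ACU (Thr): third position 4-fold.
Codon 5 GAG (Glu): third position 2-fold.
Codon 6 AGA (Arg): third position 2-fold.
Codon 7 ACC (Thr): third position 4-fold.
Codon 8 UUG (Leu): third position 2-fold.
Codon 9 ACG (Thr): third position 4-fold.
Codon 10 GCG (Ala): third position 4-fold.
Four-fold degenerate third positions: 6.

6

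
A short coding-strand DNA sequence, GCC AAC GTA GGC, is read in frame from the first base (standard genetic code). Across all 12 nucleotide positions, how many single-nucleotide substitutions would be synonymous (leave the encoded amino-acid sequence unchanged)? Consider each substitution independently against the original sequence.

Codon 1 (GCC, Ala): 3 synonymous substitutions.
Codon 2 (AAC, Asn): 1 synonymous substitution.
Codon 3 (GTA, Val): 3 synonymous substitutions.
Codon 4 (GGC, Gly): 3 synonymous substitutions.
Total: 3 + 1 + 3 + 3 = 10.

10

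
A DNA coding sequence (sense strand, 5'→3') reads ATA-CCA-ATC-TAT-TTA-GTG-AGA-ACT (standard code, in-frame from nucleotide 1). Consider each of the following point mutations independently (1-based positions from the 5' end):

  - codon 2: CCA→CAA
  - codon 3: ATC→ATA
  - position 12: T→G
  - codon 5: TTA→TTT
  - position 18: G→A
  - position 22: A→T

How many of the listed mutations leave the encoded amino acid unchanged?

2

Codon 2: CCA (Pro) → CAA (Gln) — missense.
Codon 3: ATC (Ile) → ATA (Ile) — synonymous.
Codon 4: TAT (Tyr) → TAG (Stop) — nonsense.
Codon 5: TTA (Leu) → TTT (Phe) — missense.
Codon 6: GTG (Val) → GTA (Val) — synonymous.
Codon 8: ACT (Thr) → TCT (Ser) — missense.
Synonymous: 2 of 6.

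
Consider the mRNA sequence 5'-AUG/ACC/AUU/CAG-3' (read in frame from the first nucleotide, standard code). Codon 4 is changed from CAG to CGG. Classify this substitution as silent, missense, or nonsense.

Position 11 falls in codon 4: CAG → Gln.
After the substitution the codon is CGG → Arg.
Gln ≠ Arg, so this is a missense mutation.

missense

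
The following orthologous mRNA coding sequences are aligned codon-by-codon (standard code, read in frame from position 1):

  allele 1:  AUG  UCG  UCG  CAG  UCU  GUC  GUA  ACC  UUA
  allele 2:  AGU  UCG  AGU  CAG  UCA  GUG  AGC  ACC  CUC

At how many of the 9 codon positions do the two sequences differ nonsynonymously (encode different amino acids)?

Codon 1: AUG Met / AGU Ser — nonsynonymous.
Codon 2: UCG Ser / UCG Ser — identical.
Codon 3: UCG Ser / AGU Ser — synonymous.
Codon 4: CAG Gln / CAG Gln — identical.
Codon 5: UCU Ser / UCA Ser — synonymous.
Codon 6: GUC Val / GUG Val — synonymous.
Codon 7: GUA Val / AGC Ser — nonsynonymous.
Codon 8: ACC Thr / ACC Thr — identical.
Codon 9: UUA Leu / CUC Leu — synonymous.
Nonsynonymous differences: 2.

2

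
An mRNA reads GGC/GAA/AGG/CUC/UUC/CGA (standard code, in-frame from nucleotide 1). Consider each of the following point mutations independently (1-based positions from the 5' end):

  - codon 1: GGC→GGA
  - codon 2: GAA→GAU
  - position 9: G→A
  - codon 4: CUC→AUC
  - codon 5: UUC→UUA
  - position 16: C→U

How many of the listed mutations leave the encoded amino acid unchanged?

2

Codon 1: GGC (Gly) → GGA (Gly) — synonymous.
Codon 2: GAA (Glu) → GAU (Asp) — missense.
Codon 3: AGG (Arg) → AGA (Arg) — synonymous.
Codon 4: CUC (Leu) → AUC (Ile) — missense.
Codon 5: UUC (Phe) → UUA (Leu) — missense.
Codon 6: CGA (Arg) → UGA (Stop) — nonsense.
Synonymous: 2 of 6.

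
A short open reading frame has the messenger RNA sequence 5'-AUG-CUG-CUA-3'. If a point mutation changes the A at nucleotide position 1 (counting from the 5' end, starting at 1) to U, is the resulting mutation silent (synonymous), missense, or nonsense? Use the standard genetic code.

Position 1 falls in codon 1: AUG → Met.
After the substitution the codon is UUG → Leu.
Met ≠ Leu, so this is a missense mutation.

missense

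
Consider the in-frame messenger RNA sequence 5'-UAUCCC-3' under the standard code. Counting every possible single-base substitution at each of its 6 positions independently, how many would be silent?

4

Codon 1 (UAU, Tyr): 1 synonymous substitution.
Codon 2 (CCC, Pro): 3 synonymous substitutions.
Total: 1 + 3 = 4.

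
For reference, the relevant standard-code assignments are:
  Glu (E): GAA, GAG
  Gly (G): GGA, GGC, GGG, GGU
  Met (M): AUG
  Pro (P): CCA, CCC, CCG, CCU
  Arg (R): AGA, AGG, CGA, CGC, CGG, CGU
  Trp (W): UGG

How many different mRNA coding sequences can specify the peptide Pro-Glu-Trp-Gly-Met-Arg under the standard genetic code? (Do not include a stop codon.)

192

Pro: 4 codons.
Glu: 2 codons.
Trp: 1 codon.
Gly: 4 codons.
Met: 1 codon.
Arg: 6 codons.
4 × 2 × 1 × 4 × 1 × 6 = 192.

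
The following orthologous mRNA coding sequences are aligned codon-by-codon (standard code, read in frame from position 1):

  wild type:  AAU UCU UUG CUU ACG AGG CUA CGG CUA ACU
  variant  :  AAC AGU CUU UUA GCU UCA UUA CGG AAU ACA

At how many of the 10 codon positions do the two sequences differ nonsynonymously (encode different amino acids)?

Codon 1: AAU Asn / AAC Asn — synonymous.
Codon 2: UCU Ser / AGU Ser — synonymous.
Codon 3: UUG Leu / CUU Leu — synonymous.
Codon 4: CUU Leu / UUA Leu — synonymous.
Codon 5: ACG Thr / GCU Ala — nonsynonymous.
Codon 6: AGG Arg / UCA Ser — nonsynonymous.
Codon 7: CUA Leu / UUA Leu — synonymous.
Codon 8: CGG Arg / CGG Arg — identical.
Codon 9: CUA Leu / AAU Asn — nonsynonymous.
Codon 10: ACU Thr / ACA Thr — synonymous.
Nonsynonymous differences: 3.

3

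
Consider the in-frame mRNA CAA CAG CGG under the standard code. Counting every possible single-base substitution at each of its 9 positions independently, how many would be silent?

Codon 1 (CAA, Gln): 1 synonymous substitution.
Codon 2 (CAG, Gln): 1 synonymous substitution.
Codon 3 (CGG, Arg): 4 synonymous substitutions.
Total: 1 + 1 + 4 = 6.

6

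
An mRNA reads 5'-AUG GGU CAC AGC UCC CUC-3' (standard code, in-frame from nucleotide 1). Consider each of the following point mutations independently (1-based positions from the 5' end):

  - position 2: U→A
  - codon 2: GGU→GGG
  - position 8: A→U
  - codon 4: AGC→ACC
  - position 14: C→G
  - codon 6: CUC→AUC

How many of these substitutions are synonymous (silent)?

Codon 1: AUG (Met) → AAG (Lys) — missense.
Codon 2: GGU (Gly) → GGG (Gly) — synonymous.
Codon 3: CAC (His) → CUC (Leu) — missense.
Codon 4: AGC (Ser) → ACC (Thr) — missense.
Codon 5: UCC (Ser) → UGC (Cys) — missense.
Codon 6: CUC (Leu) → AUC (Ile) — missense.
Synonymous: 1 of 6.

1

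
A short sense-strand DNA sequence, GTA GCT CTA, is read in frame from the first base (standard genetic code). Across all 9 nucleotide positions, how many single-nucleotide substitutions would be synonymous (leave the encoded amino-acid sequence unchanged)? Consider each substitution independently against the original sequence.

Codon 1 (GTA, Val): 3 synonymous substitutions.
Codon 2 (GCT, Ala): 3 synonymous substitutions.
Codon 3 (CTA, Leu): 4 synonymous substitutions.
Total: 3 + 3 + 4 = 10.

10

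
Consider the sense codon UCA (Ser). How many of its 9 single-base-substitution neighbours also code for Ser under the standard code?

3

Position 1: none → 0 synonymous.
Position 2: none → 0 synonymous.
Position 3: UCU, UCC, UCG → 3 synonymous.
Total: 0 + 0 + 3 = 3.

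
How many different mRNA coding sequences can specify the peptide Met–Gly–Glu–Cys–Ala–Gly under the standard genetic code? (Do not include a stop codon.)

256

Met: 1 codon.
Gly: 4 codons.
Glu: 2 codons.
Cys: 2 codons.
Ala: 4 codons.
Gly: 4 codons.
1 × 4 × 2 × 2 × 4 × 4 = 256.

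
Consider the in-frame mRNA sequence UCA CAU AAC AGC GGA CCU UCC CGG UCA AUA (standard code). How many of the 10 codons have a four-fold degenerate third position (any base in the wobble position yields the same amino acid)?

Codon 1 UCA (Ser): third position 4-fold.
Codon 2 CAU (His): third position 2-fold.
Codon 3 AAC (Asn): third position 2-fold.
Codon 4 AGC (Ser): third position 2-fold.
Codon 5 GGA (Gly): third position 4-fold.
Codon 6 CCU (Pro): third position 4-fold.
Codon 7 UCC (Ser): third position 4-fold.
Codon 8 CGG (Arg): third position 4-fold.
Codon 9 UCA (Ser): third position 4-fold.
Codon 10 AUA (Ile): third position 3-fold.
Four-fold degenerate third positions: 6.

6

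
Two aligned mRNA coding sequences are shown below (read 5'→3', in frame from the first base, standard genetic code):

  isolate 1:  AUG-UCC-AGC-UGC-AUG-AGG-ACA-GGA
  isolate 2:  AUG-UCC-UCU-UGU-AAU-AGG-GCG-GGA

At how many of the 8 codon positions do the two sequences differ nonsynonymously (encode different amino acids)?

Codon 1: AUG Met / AUG Met — identical.
Codon 2: UCC Ser / UCC Ser — identical.
Codon 3: AGC Ser / UCU Ser — synonymous.
Codon 4: UGC Cys / UGU Cys — synonymous.
Codon 5: AUG Met / AAU Asn — nonsynonymous.
Codon 6: AGG Arg / AGG Arg — identical.
Codon 7: ACA Thr / GCG Ala — nonsynonymous.
Codon 8: GGA Gly / GGA Gly — identical.
Nonsynonymous differences: 2.

2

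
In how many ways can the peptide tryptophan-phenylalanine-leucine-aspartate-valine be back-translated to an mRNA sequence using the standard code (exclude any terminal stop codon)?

Trp: 1 codon.
Phe: 2 codons.
Leu: 6 codons.
Asp: 2 codons.
Val: 4 codons.
1 × 2 × 6 × 2 × 4 = 96.

96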